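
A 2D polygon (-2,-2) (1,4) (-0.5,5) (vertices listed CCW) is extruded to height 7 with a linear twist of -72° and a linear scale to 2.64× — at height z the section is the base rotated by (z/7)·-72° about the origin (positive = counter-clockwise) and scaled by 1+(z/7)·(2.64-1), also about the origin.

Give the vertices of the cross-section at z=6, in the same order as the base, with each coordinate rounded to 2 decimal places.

Cross-section at z=6: (-6.52,1.96) (9.61,2.44) (10.02,6.76)

t = z/height = 6/7 = 0.857143
s = 1 + (scale-1)·z/height = 1 + (2.64-1)·6/7 = 2.405714
θ = twist·z/height = -72°·6/7 = -61.7143° = -1.077117 rad
cos θ = 0.473869, sin θ = -0.880596 (intermediates below are computed at full precision and shown rounded to 5 d.p.)
v1: (-2,-2) → rotate → (-2.70893,0.81345) → ×s → (-6.51691,1.95694) → (-6.52,1.96)
v2: (1,4) → rotate → (3.99625,1.01488) → ×s → (9.61384,2.44151) → (9.61,2.44)
v3: (-0.5,5) → rotate → (4.16604,2.80964) → ×s → (10.02231,6.75919) → (10.02,6.76)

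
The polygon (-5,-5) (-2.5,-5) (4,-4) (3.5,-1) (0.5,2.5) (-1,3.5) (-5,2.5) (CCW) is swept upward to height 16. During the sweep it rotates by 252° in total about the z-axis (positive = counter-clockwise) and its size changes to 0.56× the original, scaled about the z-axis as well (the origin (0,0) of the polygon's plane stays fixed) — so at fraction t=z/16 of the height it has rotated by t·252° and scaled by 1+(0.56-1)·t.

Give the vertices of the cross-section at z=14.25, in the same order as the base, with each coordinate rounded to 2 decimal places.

Cross-section at z=14.25: (0.04,4.30) (-1.04,3.24) (-3.44,0.03) (-1.95,-1.06) (0.85,-1.30) (1.92,-1.09) (3.24,1.04)

t = z/height = 14.25/16 = 0.890625
s = 1 + (scale-1)·z/height = 1 + (0.56-1)·14.25/16 = 0.608125
θ = twist·z/height = 252°·14.25/16 = 224.4375° = 3.917173 rad
cos θ = -0.714015, sin θ = -0.700131 (intermediates below are computed at full precision and shown rounded to 5 d.p.)
v1: (-5,-5) → rotate → (0.06942,7.07073) → ×s → (0.04222,4.29989) → (0.04,4.30)
v2: (-2.5,-5) → rotate → (-1.71562,5.32040) → ×s → (-1.04331,3.23547) → (-1.04,3.24)
v3: (4,-4) → rotate → (-5.65658,0.05554) → ×s → (-3.43991,0.03377) → (-3.44,0.03)
v4: (3.5,-1) → rotate → (-3.19918,-1.73644) → ×s → (-1.94550,-1.05597) → (-1.95,-1.06)
v5: (0.5,2.5) → rotate → (1.39332,-2.13510) → ×s → (0.84731,-1.29841) → (0.85,-1.30)
v6: (-1,3.5) → rotate → (3.16447,-1.79892) → ×s → (1.92439,-1.09397) → (1.92,-1.09)
v7: (-5,2.5) → rotate → (5.32040,1.71562) → ×s → (3.23547,1.04331) → (3.24,1.04)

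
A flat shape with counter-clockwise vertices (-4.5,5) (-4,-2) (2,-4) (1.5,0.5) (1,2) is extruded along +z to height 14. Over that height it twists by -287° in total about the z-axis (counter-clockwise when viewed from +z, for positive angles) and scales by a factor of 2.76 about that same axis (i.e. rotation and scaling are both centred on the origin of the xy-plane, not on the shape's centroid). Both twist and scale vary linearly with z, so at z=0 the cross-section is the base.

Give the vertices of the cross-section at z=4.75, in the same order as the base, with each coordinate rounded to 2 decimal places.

t = z/height = 4.75/14 = 0.339286
s = 1 + (scale-1)·z/height = 1 + (2.76-1)·4.75/14 = 1.597143
θ = twist·z/height = -287°·4.75/14 = -97.3750° = -1.699514 rad
cos θ = -0.128363, sin θ = -0.991727 (intermediates below are computed at full precision and shown rounded to 5 d.p.)
v1: (-4.5,5) → rotate → (5.53627,3.82096) → ×s → (8.84221,6.10262) → (8.84,6.10)
v2: (-4,-2) → rotate → (-1.47000,4.22363) → ×s → (-2.34780,6.74575) → (-2.35,6.75)
v3: (2,-4) → rotate → (-4.22363,-1.47000) → ×s → (-6.74575,-2.34780) → (-6.75,-2.35)
v4: (1.5,0.5) → rotate → (0.30332,-1.55177) → ×s → (0.48444,-2.47840) → (0.48,-2.48)
v5: (1,2) → rotate → (1.85509,-1.24845) → ×s → (2.96285,-1.99396) → (2.96,-1.99)

Cross-section at z=4.75: (8.84,6.10) (-2.35,6.75) (-6.75,-2.35) (0.48,-2.48) (2.96,-1.99)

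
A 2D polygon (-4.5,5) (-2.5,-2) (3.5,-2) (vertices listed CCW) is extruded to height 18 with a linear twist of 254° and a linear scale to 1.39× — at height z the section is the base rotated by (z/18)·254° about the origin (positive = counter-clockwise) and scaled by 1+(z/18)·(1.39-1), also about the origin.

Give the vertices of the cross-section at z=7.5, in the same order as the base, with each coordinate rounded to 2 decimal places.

t = z/height = 7.5/18 = 0.416667
s = 1 + (scale-1)·z/height = 1 + (1.39-1)·7.5/18 = 1.162500
θ = twist·z/height = 254°·7.5/18 = 105.8333° = 1.847140 rad
cos θ = -0.272840, sin θ = 0.962059 (intermediates below are computed at full precision and shown rounded to 5 d.p.)
v1: (-4.5,5) → rotate → (-3.58252,-5.69347) → ×s → (-4.16468,-6.61866) → (-4.16,-6.62)
v2: (-2.5,-2) → rotate → (2.60622,-1.85947) → ×s → (3.02973,-2.16163) → (3.03,-2.16)
v3: (3.5,-2) → rotate → (0.96918,3.91289) → ×s → (1.12667,4.54873) → (1.13,4.55)

Cross-section at z=7.5: (-4.16,-6.62) (3.03,-2.16) (1.13,4.55)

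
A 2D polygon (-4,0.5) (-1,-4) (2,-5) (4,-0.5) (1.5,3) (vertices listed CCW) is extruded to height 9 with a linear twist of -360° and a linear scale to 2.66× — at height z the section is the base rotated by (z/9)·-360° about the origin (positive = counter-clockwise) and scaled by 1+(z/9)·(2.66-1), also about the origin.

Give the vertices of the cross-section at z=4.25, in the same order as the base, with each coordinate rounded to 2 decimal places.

Cross-section at z=4.25: (7.18,0.36) (0.52,7.34) (-5.06,8.16) (-7.18,-0.36) (-1.71,-5.74)

t = z/height = 4.25/9 = 0.472222
s = 1 + (scale-1)·z/height = 1 + (2.66-1)·4.25/9 = 1.783889
θ = twist·z/height = -360°·4.25/9 = -170.0000° = -2.967060 rad
cos θ = -0.984808, sin θ = -0.173648 (intermediates below are computed at full precision and shown rounded to 5 d.p.)
v1: (-4,0.5) → rotate → (4.02606,0.20219) → ×s → (7.18203,0.36068) → (7.18,0.36)
v2: (-1,-4) → rotate → (0.29022,4.11288) → ×s → (0.51771,7.33692) → (0.52,7.34)
v3: (2,-5) → rotate → (-2.83786,4.57674) → ×s → (-5.06242,8.16440) → (-5.06,8.16)
v4: (4,-0.5) → rotate → (-4.02606,-0.20219) → ×s → (-7.18203,-0.36068) → (-7.18,-0.36)
v5: (1.5,3) → rotate → (-0.95627,-3.21490) → ×s → (-1.70587,-5.73502) → (-1.71,-5.74)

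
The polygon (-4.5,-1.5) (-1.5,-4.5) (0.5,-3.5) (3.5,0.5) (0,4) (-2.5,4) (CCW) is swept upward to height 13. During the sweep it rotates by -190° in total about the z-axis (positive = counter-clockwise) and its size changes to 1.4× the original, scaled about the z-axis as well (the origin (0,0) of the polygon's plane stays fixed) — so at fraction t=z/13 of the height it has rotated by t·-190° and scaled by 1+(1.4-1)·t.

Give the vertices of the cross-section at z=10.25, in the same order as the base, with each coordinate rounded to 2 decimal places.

Cross-section at z=10.25: (4.12,4.68) (-1.27,6.11) (-2.88,3.65) (-3.65,-2.88) (2.65,-4.55) (5.49,-2.89)

t = z/height = 10.25/13 = 0.788462
s = 1 + (scale-1)·z/height = 1 + (1.4-1)·10.25/13 = 1.315385
θ = twist·z/height = -190°·10.25/13 = -149.8077° = -2.614637 rad
cos θ = -0.864342, sin θ = -0.502904 (intermediates below are computed at full precision and shown rounded to 5 d.p.)
v1: (-4.5,-1.5) → rotate → (3.13518,3.55958) → ×s → (4.12397,4.68222) → (4.12,4.68)
v2: (-1.5,-4.5) → rotate → (-0.96655,4.64390) → ×s → (-1.27139,6.10851) → (-1.27,6.11)
v3: (0.5,-3.5) → rotate → (-2.19233,2.77375) → ×s → (-2.88376,3.64854) → (-2.88,3.65)
v4: (3.5,0.5) → rotate → (-2.77375,-2.19233) → ×s → (-3.64854,-2.88376) → (-3.65,-2.88)
v5: (0,4) → rotate → (2.01162,-3.45737) → ×s → (2.64605,-4.54777) → (2.65,-4.55)
v6: (-2.5,4) → rotate → (4.17247,-2.20011) → ×s → (5.48840,-2.89399) → (5.49,-2.89)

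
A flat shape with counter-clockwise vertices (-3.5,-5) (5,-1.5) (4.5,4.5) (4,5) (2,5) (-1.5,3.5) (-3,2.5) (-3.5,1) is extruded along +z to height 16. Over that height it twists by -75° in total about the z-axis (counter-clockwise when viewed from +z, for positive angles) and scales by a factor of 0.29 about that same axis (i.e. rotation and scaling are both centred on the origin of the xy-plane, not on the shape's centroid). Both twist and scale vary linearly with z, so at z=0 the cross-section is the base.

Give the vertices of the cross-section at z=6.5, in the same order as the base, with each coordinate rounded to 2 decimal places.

t = z/height = 6.5/16 = 0.40625
s = 1 + (scale-1)·z/height = 1 + (0.29-1)·6.5/16 = 0.711563
θ = twist·z/height = -75°·6.5/16 = -30.4688° = -0.531780 rad
cos θ = 0.861906, sin θ = -0.507068 (intermediates below are computed at full precision and shown rounded to 5 d.p.)
v1: (-3.5,-5) → rotate → (-5.55201,-2.53479) → ×s → (-3.95060,-1.80366) → (-3.95,-1.80)
v2: (5,-1.5) → rotate → (3.54893,-3.82820) → ×s → (2.52528,-2.72400) → (2.53,-2.72)
v3: (4.5,4.5) → rotate → (6.16038,1.59677) → ×s → (4.38350,1.13620) → (4.38,1.14)
v4: (4,5) → rotate → (5.98297,2.28126) → ×s → (4.25725,1.62326) → (4.26,1.62)
v5: (2,5) → rotate → (4.25915,3.29539) → ×s → (3.03065,2.34488) → (3.03,2.34)
v6: (-1.5,3.5) → rotate → (0.48188,3.77727) → ×s → (0.34289,2.68777) → (0.34,2.69)
v7: (-3,2.5) → rotate → (-1.31805,3.67597) → ×s → (-0.93787,2.61568) → (-0.94,2.62)
v8: (-3.5,1) → rotate → (-2.50960,2.63665) → ×s → (-1.78574,1.87614) → (-1.79,1.88)

Cross-section at z=6.5: (-3.95,-1.80) (2.53,-2.72) (4.38,1.14) (4.26,1.62) (3.03,2.34) (0.34,2.69) (-0.94,2.62) (-1.79,1.88)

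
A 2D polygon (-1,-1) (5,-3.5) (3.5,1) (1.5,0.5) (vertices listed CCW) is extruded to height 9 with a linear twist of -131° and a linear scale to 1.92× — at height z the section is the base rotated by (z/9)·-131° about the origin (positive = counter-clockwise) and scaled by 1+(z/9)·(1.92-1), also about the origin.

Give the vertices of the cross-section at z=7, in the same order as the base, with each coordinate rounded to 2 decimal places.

t = z/height = 7/9 = 0.777778
s = 1 + (scale-1)·z/height = 1 + (1.92-1)·7/9 = 1.715556
θ = twist·z/height = -131°·7/9 = -101.8889° = -1.778297 rad
cos θ = -0.206014, sin θ = -0.978549 (intermediates below are computed at full precision and shown rounded to 5 d.p.)
v1: (-1,-1) → rotate → (-0.77253,1.18456) → ×s → (-1.32533,2.03218) → (-1.33,2.03)
v2: (5,-3.5) → rotate → (-4.45499,-4.17169) → ×s → (-7.64279,-7.15677) → (-7.64,-7.16)
v3: (3.5,1) → rotate → (0.25750,-3.63094) → ×s → (0.44175,-6.22907) → (0.44,-6.23)
v4: (1.5,0.5) → rotate → (0.18025,-1.57083) → ×s → (0.30923,-2.69485) → (0.31,-2.69)

Cross-section at z=7: (-1.33,2.03) (-7.64,-7.16) (0.44,-6.23) (0.31,-2.69)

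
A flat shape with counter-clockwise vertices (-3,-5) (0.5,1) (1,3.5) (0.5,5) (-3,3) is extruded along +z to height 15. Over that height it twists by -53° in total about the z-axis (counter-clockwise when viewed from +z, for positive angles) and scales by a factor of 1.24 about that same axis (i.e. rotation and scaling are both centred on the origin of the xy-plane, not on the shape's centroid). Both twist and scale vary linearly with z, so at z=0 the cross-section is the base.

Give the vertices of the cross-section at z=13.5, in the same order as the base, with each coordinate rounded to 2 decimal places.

Cross-section at z=13.5: (-6.95,-1.39) (1.31,0.37) (3.97,1.96) (4.91,3.64) (0.24,5.15)

t = z/height = 13.5/15 = 0.9
s = 1 + (scale-1)·z/height = 1 + (1.24-1)·13.5/15 = 1.216000
θ = twist·z/height = -53°·13.5/15 = -47.7000° = -0.832522 rad
cos θ = 0.673013, sin θ = -0.739631 (intermediates below are computed at full precision and shown rounded to 5 d.p.)
v1: (-3,-5) → rotate → (-5.71719,-1.14617) → ×s → (-6.95211,-1.39374) → (-6.95,-1.39)
v2: (0.5,1) → rotate → (1.07614,0.30320) → ×s → (1.30858,0.36869) → (1.31,0.37)
v3: (1,3.5) → rotate → (3.26172,1.61591) → ×s → (3.96625,1.96495) → (3.97,1.96)
v4: (0.5,5) → rotate → (4.03466,2.99525) → ×s → (4.90615,3.64222) → (4.91,3.64)
v5: (-3,3) → rotate → (0.19986,4.23793) → ×s → (0.24302,5.15332) → (0.24,5.15)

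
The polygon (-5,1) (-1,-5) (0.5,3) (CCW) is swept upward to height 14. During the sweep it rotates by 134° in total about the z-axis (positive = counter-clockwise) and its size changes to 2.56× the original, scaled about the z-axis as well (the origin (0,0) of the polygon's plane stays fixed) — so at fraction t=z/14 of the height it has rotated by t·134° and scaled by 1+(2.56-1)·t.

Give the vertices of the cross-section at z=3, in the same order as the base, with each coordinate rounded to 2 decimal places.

Cross-section at z=3: (-6.49,-2.04) (2.04,-6.49) (-1.34,3.83)

t = z/height = 3/14 = 0.214286
s = 1 + (scale-1)·z/height = 1 + (2.56-1)·3/14 = 1.334286
θ = twist·z/height = 134°·3/14 = 28.7143° = 0.501159 rad
cos θ = 0.877026, sin θ = 0.480442 (intermediates below are computed at full precision and shown rounded to 5 d.p.)
v1: (-5,1) → rotate → (-4.86557,-1.52518) → ×s → (-6.49207,-2.03503) → (-6.49,-2.04)
v2: (-1,-5) → rotate → (1.52518,-4.86557) → ×s → (2.03503,-6.49207) → (2.04,-6.49)
v3: (0.5,3) → rotate → (-1.00281,2.87130) → ×s → (-1.33804,3.83113) → (-1.34,3.83)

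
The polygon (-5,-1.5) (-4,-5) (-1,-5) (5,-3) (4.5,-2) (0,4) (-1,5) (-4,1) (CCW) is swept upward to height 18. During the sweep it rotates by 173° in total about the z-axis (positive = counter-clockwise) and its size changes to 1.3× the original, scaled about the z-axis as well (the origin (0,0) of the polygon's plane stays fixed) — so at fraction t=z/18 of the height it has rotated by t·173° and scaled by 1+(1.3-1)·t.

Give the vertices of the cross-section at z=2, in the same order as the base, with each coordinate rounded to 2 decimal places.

t = z/height = 2/18 = 0.111111
s = 1 + (scale-1)·z/height = 1 + (1.3-1)·2/18 = 1.033333
θ = twist·z/height = 173°·2/18 = 19.2222° = 0.335491 rad
cos θ = 0.944249, sin θ = 0.329233 (intermediates below are computed at full precision and shown rounded to 5 d.p.)
v1: (-5,-1.5) → rotate → (-4.22739,-3.06254) → ×s → (-4.36831,-3.16462) → (-4.37,-3.16)
v2: (-4,-5) → rotate → (-2.13083,-6.03818) → ×s → (-2.20186,-6.23945) → (-2.20,-6.24)
v3: (-1,-5) → rotate → (0.70192,-5.05048) → ×s → (0.72531,-5.21883) → (0.73,-5.22)
v4: (5,-3) → rotate → (5.70894,-1.18658) → ×s → (5.89924,-1.22613) → (5.90,-1.23)
v5: (4.5,-2) → rotate → (4.90759,-0.40695) → ×s → (5.07117,-0.42051) → (5.07,-0.42)
v6: (0,4) → rotate → (-1.31693,3.77699) → ×s → (-1.36083,3.90289) → (-1.36,3.90)
v7: (-1,5) → rotate → (-2.59041,4.39201) → ×s → (-2.67676,4.53841) → (-2.68,4.54)
v8: (-4,1) → rotate → (-4.10623,-0.37268) → ×s → (-4.24310,-0.38511) → (-4.24,-0.39)

Cross-section at z=2: (-4.37,-3.16) (-2.20,-6.24) (0.73,-5.22) (5.90,-1.23) (5.07,-0.42) (-1.36,3.90) (-2.68,4.54) (-4.24,-0.39)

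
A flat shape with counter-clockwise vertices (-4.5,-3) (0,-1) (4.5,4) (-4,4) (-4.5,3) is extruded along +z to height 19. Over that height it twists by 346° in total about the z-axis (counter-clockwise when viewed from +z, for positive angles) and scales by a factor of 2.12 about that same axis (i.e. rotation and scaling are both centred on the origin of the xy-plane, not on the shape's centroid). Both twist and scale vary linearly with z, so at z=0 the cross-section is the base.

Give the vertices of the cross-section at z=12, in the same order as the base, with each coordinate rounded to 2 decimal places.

Cross-section at z=12: (2.82,8.79) (-1.06,1.34) (-1.76,-10.13) (9.60,-1.09) (9.20,0.78)

t = z/height = 12/19 = 0.631579
s = 1 + (scale-1)·z/height = 1 + (2.12-1)·12/19 = 1.707368
θ = twist·z/height = 346°·12/19 = 218.5263° = 3.814004 rad
cos θ = -0.782322, sin θ = -0.622874 (intermediates below are computed at full precision and shown rounded to 5 d.p.)
v1: (-4.5,-3) → rotate → (1.65183,5.14990) → ×s → (2.82028,8.79278) → (2.82,8.79)
v2: (0,-1) → rotate → (-0.62287,0.78232) → ×s → (-1.06348,1.33571) → (-1.06,1.34)
v3: (4.5,4) → rotate → (-1.02895,-5.93222) → ×s → (-1.75680,-10.12849) → (-1.76,-10.13)
v4: (-4,4) → rotate → (5.62078,-0.63779) → ×s → (9.59675,-1.08895) → (9.60,-1.09)
v5: (-4.5,3) → rotate → (5.38907,0.45597) → ×s → (9.20113,0.77850) → (9.20,0.78)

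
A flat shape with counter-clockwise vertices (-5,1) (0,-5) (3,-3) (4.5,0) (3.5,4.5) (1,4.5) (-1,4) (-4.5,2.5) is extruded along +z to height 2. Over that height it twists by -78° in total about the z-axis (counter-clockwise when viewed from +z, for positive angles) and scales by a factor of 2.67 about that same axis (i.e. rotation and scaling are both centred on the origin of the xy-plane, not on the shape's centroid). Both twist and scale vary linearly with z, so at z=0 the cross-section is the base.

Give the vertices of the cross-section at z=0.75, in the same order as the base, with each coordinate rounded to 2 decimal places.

Cross-section at z=0.75: (-6.30,5.39) (-3.97,-7.09) (1.87,-6.64) (6.39,-3.58) (8.54,3.60) (4.99,5.59) (1.76,6.47) (-4.40,7.12)

t = z/height = 0.75/2 = 0.375
s = 1 + (scale-1)·z/height = 1 + (2.67-1)·0.75/2 = 1.626250
θ = twist·z/height = -78°·0.75/2 = -29.2500° = -0.510509 rad
cos θ = 0.872496, sin θ = -0.488621 (intermediates below are computed at full precision and shown rounded to 5 d.p.)
v1: (-5,1) → rotate → (-3.87386,3.31560) → ×s → (-6.29986,5.39200) → (-6.30,5.39)
v2: (0,-5) → rotate → (-2.44311,-4.36248) → ×s → (-3.97310,-7.09448) → (-3.97,-7.09)
v3: (3,-3) → rotate → (1.15162,-4.08335) → ×s → (1.87283,-6.64055) → (1.87,-6.64)
v4: (4.5,0) → rotate → (3.92623,-2.19880) → ×s → (6.38503,-3.57579) → (6.39,-3.58)
v5: (3.5,4.5) → rotate → (5.25253,2.21606) → ×s → (8.54193,3.60386) → (8.54,3.60)
v6: (1,4.5) → rotate → (3.07129,3.43761) → ×s → (4.99469,5.59041) → (4.99,5.59)
v7: (-1,4) → rotate → (1.08199,3.97861) → ×s → (1.75958,6.47021) → (1.76,6.47)
v8: (-4.5,2.5) → rotate → (-2.70468,4.38004) → ×s → (-4.39848,7.12303) → (-4.40,7.12)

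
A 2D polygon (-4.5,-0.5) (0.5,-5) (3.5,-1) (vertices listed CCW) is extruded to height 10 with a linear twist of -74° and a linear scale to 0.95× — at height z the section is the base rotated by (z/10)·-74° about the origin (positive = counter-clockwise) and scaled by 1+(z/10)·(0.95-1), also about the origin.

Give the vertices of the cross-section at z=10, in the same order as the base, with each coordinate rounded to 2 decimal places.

Cross-section at z=10: (-1.63,3.98) (-4.44,-1.77) (0.00,-3.46)

t = z/height = 10/10 = 1
s = 1 + (scale-1)·z/height = 1 + (0.95-1)·10/10 = 0.950000
θ = twist·z/height = -74°·10/10 = -74.0000° = -1.291544 rad
cos θ = 0.275637, sin θ = -0.961262 (intermediates below are computed at full precision and shown rounded to 5 d.p.)
v1: (-4.5,-0.5) → rotate → (-1.72100,4.18786) → ×s → (-1.63495,3.97847) → (-1.63,3.98)
v2: (0.5,-5) → rotate → (-4.66849,-1.85882) → ×s → (-4.43507,-1.76588) → (-4.44,-1.77)
v3: (3.5,-1) → rotate → (0.00347,-3.64005) → ×s → (0.00330,-3.45805) → (0.00,-3.46)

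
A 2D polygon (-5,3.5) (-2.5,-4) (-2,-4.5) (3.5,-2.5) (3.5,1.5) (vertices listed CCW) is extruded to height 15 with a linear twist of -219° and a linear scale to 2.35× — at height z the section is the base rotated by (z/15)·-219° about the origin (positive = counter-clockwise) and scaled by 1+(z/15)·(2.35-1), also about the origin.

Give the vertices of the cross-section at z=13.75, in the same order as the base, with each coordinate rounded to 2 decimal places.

t = z/height = 13.75/15 = 0.916667
s = 1 + (scale-1)·z/height = 1 + (2.35-1)·13.75/15 = 2.237500
θ = twist·z/height = -219°·13.75/15 = -200.7500° = -3.503748 rad
cos θ = -0.935135, sin θ = 0.354291 (intermediates below are computed at full precision and shown rounded to 5 d.p.)
v1: (-5,3.5) → rotate → (3.43566,-5.04443) → ×s → (7.68728,-11.28691) → (7.69,-11.29)
v2: (-2.5,-4) → rotate → (3.75500,2.85481) → ×s → (8.40182,6.38764) → (8.40,6.39)
v3: (-2,-4.5) → rotate → (3.46458,3.49953) → ×s → (7.75200,7.83019) → (7.75,7.83)
v4: (3.5,-2.5) → rotate → (-2.38725,3.57786) → ×s → (-5.34146,8.00545) → (-5.34,8.01)
v5: (3.5,1.5) → rotate → (-3.80441,-0.16268) → ×s → (-8.51237,-0.36401) → (-8.51,-0.36)

Cross-section at z=13.75: (7.69,-11.29) (8.40,6.39) (7.75,7.83) (-5.34,8.01) (-8.51,-0.36)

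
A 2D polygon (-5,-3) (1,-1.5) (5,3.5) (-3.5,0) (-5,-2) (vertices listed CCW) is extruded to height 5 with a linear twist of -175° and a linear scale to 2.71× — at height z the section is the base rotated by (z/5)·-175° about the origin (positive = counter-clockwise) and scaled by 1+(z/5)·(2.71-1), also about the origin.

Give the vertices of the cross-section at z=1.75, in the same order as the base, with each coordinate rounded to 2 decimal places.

Cross-section at z=1.75: (-8.05,4.70) (-1.33,-2.55) (8.75,-4.32) (-2.69,4.91) (-6.65,5.47)

t = z/height = 1.75/5 = 0.35
s = 1 + (scale-1)·z/height = 1 + (2.71-1)·1.75/5 = 1.598500
θ = twist·z/height = -175°·1.75/5 = -61.2500° = -1.069014 rad
cos θ = 0.480989, sin θ = -0.876727 (intermediates below are computed at full precision and shown rounded to 5 d.p.)
v1: (-5,-3) → rotate → (-5.03512,2.94067) → ×s → (-8.04865,4.70066) → (-8.05,4.70)
v2: (1,-1.5) → rotate → (-0.83410,-1.59821) → ×s → (-1.33331,-2.55474) → (-1.33,-2.55)
v3: (5,3.5) → rotate → (5.47349,-2.70017) → ×s → (8.74937,-4.31623) → (8.75,-4.32)
v4: (-3.5,0) → rotate → (-1.68346,3.06854) → ×s → (-2.69101,4.90507) → (-2.69,4.91)
v5: (-5,-2) → rotate → (-4.15840,3.42166) → ×s → (-6.64720,5.46952) → (-6.65,5.47)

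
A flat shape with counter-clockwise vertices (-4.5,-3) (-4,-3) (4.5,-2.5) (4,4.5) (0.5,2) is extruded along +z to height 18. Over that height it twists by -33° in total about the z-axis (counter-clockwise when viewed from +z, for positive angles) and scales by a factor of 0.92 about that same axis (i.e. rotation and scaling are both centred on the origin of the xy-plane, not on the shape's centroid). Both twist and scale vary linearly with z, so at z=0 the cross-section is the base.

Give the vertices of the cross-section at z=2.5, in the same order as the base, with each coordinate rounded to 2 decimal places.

t = z/height = 2.5/18 = 0.138889
s = 1 + (scale-1)·z/height = 1 + (0.92-1)·2.5/18 = 0.988889
θ = twist·z/height = -33°·2.5/18 = -4.5833° = -0.079994 rad
cos θ = 0.996802, sin θ = -0.079909 (intermediates below are computed at full precision and shown rounded to 5 d.p.)
v1: (-4.5,-3) → rotate → (-4.72534,-2.63082) → ×s → (-4.67283,-2.60158) → (-4.67,-2.60)
v2: (-4,-3) → rotate → (-4.22694,-2.67077) → ×s → (-4.17997,-2.64110) → (-4.18,-2.64)
v3: (4.5,-2.5) → rotate → (4.28584,-2.85160) → ×s → (4.23822,-2.81991) → (4.24,-2.82)
v4: (4,4.5) → rotate → (4.34680,4.16597) → ×s → (4.29850,4.11969) → (4.30,4.12)
v5: (0.5,2) → rotate → (0.65822,1.95365) → ×s → (0.65091,1.93194) → (0.65,1.93)

Cross-section at z=2.5: (-4.67,-2.60) (-4.18,-2.64) (4.24,-2.82) (4.30,4.12) (0.65,1.93)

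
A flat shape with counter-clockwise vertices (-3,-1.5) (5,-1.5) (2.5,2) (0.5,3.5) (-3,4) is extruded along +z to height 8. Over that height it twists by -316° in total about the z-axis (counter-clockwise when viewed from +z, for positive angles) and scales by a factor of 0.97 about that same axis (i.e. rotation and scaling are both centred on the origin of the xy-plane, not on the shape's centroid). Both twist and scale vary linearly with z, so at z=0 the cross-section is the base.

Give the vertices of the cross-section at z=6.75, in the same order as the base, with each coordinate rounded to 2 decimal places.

t = z/height = 6.75/8 = 0.84375
s = 1 + (scale-1)·z/height = 1 + (0.97-1)·6.75/8 = 0.974688
θ = twist·z/height = -316°·6.75/8 = -266.6250° = -4.653484 rad
cos θ = -0.058871, sin θ = 0.998266 (intermediates below are computed at full precision and shown rounded to 5 d.p.)
v1: (-3,-1.5) → rotate → (1.67401,-2.90649) → ×s → (1.63164,-2.83292) → (1.63,-2.83)
v2: (5,-1.5) → rotate → (1.20304,5.07963) → ×s → (1.17259,4.95106) → (1.17,4.95)
v3: (2.5,2) → rotate → (-2.14371,2.37792) → ×s → (-2.08945,2.31773) → (-2.09,2.32)
v4: (0.5,3.5) → rotate → (-3.52337,0.29308) → ×s → (-3.43418,0.28567) → (-3.43,0.29)
v5: (-3,4) → rotate → (-3.81645,-3.23028) → ×s → (-3.71985,-3.14851) → (-3.72,-3.15)

Cross-section at z=6.75: (1.63,-2.83) (1.17,4.95) (-2.09,2.32) (-3.43,0.29) (-3.72,-3.15)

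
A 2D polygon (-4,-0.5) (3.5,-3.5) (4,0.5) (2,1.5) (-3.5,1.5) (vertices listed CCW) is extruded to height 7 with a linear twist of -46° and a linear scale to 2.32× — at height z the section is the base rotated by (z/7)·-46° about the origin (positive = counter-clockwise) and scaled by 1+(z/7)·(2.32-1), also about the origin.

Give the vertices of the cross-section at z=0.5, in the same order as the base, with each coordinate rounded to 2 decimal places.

t = z/height = 0.5/7 = 0.0714286
s = 1 + (scale-1)·z/height = 1 + (2.32-1)·0.5/7 = 1.094286
θ = twist·z/height = -46°·0.5/7 = -3.2857° = -0.057347 rad
cos θ = 0.998356, sin θ = -0.057315 (intermediates below are computed at full precision and shown rounded to 5 d.p.)
v1: (-4,-0.5) → rotate → (-4.02208,-0.26992) → ×s → (-4.40131,-0.29537) → (-4.40,-0.30)
v2: (3.5,-3.5) → rotate → (3.29364,-3.69485) → ×s → (3.60419,-4.04322) → (3.60,-4.04)
v3: (4,0.5) → rotate → (4.02208,0.26992) → ×s → (4.40131,0.29537) → (4.40,0.30)
v4: (2,1.5) → rotate → (2.08268,1.38290) → ×s → (2.27905,1.51329) → (2.28,1.51)
v5: (-3.5,1.5) → rotate → (-3.40827,1.69814) → ×s → (-3.72963,1.85825) → (-3.73,1.86)

Cross-section at z=0.5: (-4.40,-0.30) (3.60,-4.04) (4.40,0.30) (2.28,1.51) (-3.73,1.86)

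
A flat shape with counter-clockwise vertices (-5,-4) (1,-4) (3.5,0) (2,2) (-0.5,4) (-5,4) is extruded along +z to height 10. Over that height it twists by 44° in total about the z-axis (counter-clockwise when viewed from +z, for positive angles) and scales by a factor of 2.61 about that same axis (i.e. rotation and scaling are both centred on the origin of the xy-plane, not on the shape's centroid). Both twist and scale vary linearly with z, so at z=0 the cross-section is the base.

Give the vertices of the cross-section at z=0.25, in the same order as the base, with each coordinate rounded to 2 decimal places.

t = z/height = 0.25/10 = 0.025
s = 1 + (scale-1)·z/height = 1 + (2.61-1)·0.25/10 = 1.040250
θ = twist·z/height = 44°·0.25/10 = 1.1000° = 0.019199 rad
cos θ = 0.999816, sin θ = 0.019197 (intermediates below are computed at full precision and shown rounded to 5 d.p.)
v1: (-5,-4) → rotate → (-4.92229,-4.09525) → ×s → (-5.12041,-4.26008) → (-5.12,-4.26)
v2: (1,-4) → rotate → (1.07661,-3.98007) → ×s → (1.11994,-4.14026) → (1.12,-4.14)
v3: (3.5,0) → rotate → (3.49935,0.06719) → ×s → (3.64020,0.06990) → (3.64,0.07)
v4: (2,2) → rotate → (1.96124,2.03803) → ×s → (2.04018,2.12006) → (2.04,2.12)
v5: (-0.5,4) → rotate → (-0.57670,3.98966) → ×s → (-0.59991,4.15025) → (-0.60,4.15)
v6: (-5,4) → rotate → (-5.07587,3.90328) → ×s → (-5.28017,4.06038) → (-5.28,4.06)

Cross-section at z=0.25: (-5.12,-4.26) (1.12,-4.14) (3.64,0.07) (2.04,2.12) (-0.60,4.15) (-5.28,4.06)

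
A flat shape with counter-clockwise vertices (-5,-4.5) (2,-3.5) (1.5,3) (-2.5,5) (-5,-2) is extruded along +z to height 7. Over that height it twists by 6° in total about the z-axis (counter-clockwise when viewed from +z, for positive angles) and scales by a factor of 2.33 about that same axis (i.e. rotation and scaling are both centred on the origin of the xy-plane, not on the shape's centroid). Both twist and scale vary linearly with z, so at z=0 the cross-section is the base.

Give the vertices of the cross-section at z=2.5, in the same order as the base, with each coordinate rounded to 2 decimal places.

Cross-section at z=2.5: (-7.12,-6.91) (3.14,-5.05) (2.05,4.50) (-3.96,7.23) (-7.26,-3.22)

t = z/height = 2.5/7 = 0.357143
s = 1 + (scale-1)·z/height = 1 + (2.33-1)·2.5/7 = 1.475000
θ = twist·z/height = 6°·2.5/7 = 2.1429° = 0.037400 rad
cos θ = 0.999301, sin θ = 0.037391 (intermediates below are computed at full precision and shown rounded to 5 d.p.)
v1: (-5,-4.5) → rotate → (-4.82824,-4.68381) → ×s → (-7.12166,-6.90862) → (-7.12,-6.91)
v2: (2,-3.5) → rotate → (2.12947,-3.42277) → ×s → (3.14097,-5.04859) → (3.14,-5.05)
v3: (1.5,3) → rotate → (1.38678,3.05399) → ×s → (2.04550,4.50463) → (2.05,4.50)
v4: (-2.5,5) → rotate → (-2.68521,4.90303) → ×s → (-3.96068,7.23196) → (-3.96,7.23)
v5: (-5,-2) → rotate → (-4.92172,-2.18556) → ×s → (-7.25954,-3.22370) → (-7.26,-3.22)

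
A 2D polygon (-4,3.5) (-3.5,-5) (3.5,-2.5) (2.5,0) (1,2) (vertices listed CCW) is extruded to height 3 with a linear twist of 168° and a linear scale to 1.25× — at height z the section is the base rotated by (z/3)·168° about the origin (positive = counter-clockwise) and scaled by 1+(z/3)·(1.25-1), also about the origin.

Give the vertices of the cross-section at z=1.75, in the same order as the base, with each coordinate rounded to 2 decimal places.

t = z/height = 1.75/3 = 0.583333
s = 1 + (scale-1)·z/height = 1 + (1.25-1)·1.75/3 = 1.145833
θ = twist·z/height = 168°·1.75/3 = 98.0000° = 1.710423 rad
cos θ = -0.139173, sin θ = 0.990268 (intermediates below are computed at full precision and shown rounded to 5 d.p.)
v1: (-4,3.5) → rotate → (-2.90925,-4.44818) → ×s → (-3.33351,-5.09687) → (-3.33,-5.10)
v2: (-3.5,-5) → rotate → (5.43845,-2.77007) → ×s → (6.23155,-3.17404) → (6.23,-3.17)
v3: (3.5,-2.5) → rotate → (1.98856,3.81387) → ×s → (2.27856,4.37006) → (2.28,4.37)
v4: (2.5,0) → rotate → (-0.34793,2.47567) → ×s → (-0.39867,2.83671) → (-0.40,2.84)
v5: (1,2) → rotate → (-2.11971,0.71192) → ×s → (-2.42883,0.81574) → (-2.43,0.82)

Cross-section at z=1.75: (-3.33,-5.10) (6.23,-3.17) (2.28,4.37) (-0.40,2.84) (-2.43,0.82)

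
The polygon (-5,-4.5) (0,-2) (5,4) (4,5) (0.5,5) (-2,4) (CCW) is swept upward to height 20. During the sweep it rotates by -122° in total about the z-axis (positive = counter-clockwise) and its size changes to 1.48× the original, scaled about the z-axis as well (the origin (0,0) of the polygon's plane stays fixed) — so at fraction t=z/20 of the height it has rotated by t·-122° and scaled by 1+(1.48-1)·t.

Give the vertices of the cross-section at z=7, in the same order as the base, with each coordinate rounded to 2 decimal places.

t = z/height = 7/20 = 0.35
s = 1 + (scale-1)·z/height = 1 + (1.48-1)·7/20 = 1.168000
θ = twist·z/height = -122°·7/20 = -42.7000° = -0.745256 rad
cos θ = 0.734915, sin θ = -0.678160 (intermediates below are computed at full precision and shown rounded to 5 d.p.)
v1: (-5,-4.5) → rotate → (-6.72629,0.08368) → ×s → (-7.85631,0.09774) → (-7.86,0.10)
v2: (0,-2) → rotate → (-1.35632,-1.46983) → ×s → (-1.58418,-1.71676) → (-1.58,-1.72)
v3: (5,4) → rotate → (6.38721,-0.45114) → ×s → (7.46026,-0.52693) → (7.46,-0.53)
v4: (4,5) → rotate → (6.33046,0.96193) → ×s → (7.39397,1.12354) → (7.39,1.12)
v5: (0.5,5) → rotate → (3.75826,3.33549) → ×s → (4.38964,3.89586) → (4.39,3.90)
v6: (-2,4) → rotate → (1.24281,4.29598) → ×s → (1.45160,5.01770) → (1.45,5.02)

Cross-section at z=7: (-7.86,0.10) (-1.58,-1.72) (7.46,-0.53) (7.39,1.12) (4.39,3.90) (1.45,5.02)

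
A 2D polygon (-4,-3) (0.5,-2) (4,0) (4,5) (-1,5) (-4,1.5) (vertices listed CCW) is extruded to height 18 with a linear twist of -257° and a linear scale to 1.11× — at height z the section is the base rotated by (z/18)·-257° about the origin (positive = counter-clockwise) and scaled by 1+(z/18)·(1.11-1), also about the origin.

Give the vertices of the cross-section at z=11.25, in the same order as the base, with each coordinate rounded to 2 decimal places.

t = z/height = 11.25/18 = 0.625
s = 1 + (scale-1)·z/height = 1 + (1.11-1)·11.25/18 = 1.068750
θ = twist·z/height = -257°·11.25/18 = -160.6250° = -2.803435 rad
cos θ = -0.943368, sin θ = -0.331750 (intermediates below are computed at full precision and shown rounded to 5 d.p.)
v1: (-4,-3) → rotate → (2.77822,4.15710) → ×s → (2.96922,4.44290) → (2.97,4.44)
v2: (0.5,-2) → rotate → (-1.13518,1.72086) → ×s → (-1.21323,1.83917) → (-1.21,1.84)
v3: (4,0) → rotate → (-3.77347,-1.32700) → ×s → (-4.03290,-1.41823) → (-4.03,-1.42)
v4: (4,5) → rotate → (-2.11472,-6.04384) → ×s → (-2.26011,-6.45935) → (-2.26,-6.46)
v5: (-1,5) → rotate → (2.60212,-4.38509) → ×s → (2.78101,-4.68656) → (2.78,-4.69)
v6: (-4,1.5) → rotate → (4.27109,-0.08805) → ×s → (4.56473,-0.09411) → (4.56,-0.09)

Cross-section at z=11.25: (2.97,4.44) (-1.21,1.84) (-4.03,-1.42) (-2.26,-6.46) (2.78,-4.69) (4.56,-0.09)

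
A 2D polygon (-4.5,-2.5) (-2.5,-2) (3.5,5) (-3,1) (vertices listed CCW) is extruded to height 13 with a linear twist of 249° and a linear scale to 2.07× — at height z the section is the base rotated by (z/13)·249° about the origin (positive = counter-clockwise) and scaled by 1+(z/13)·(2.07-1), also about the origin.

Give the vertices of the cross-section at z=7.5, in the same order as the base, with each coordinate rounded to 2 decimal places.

t = z/height = 7.5/13 = 0.576923
s = 1 + (scale-1)·z/height = 1 + (2.07-1)·7.5/13 = 1.617308
θ = twist·z/height = 249°·7.5/13 = 143.6538° = 2.507233 rad
cos θ = -0.805451, sin θ = 0.592662 (intermediates below are computed at full precision and shown rounded to 5 d.p.)
v1: (-4.5,-2.5) → rotate → (5.10619,-0.65335) → ×s → (8.25827,-1.05667) → (8.26,-1.06)
v2: (-2.5,-2) → rotate → (3.19895,0.12925) → ×s → (5.17369,0.20903) → (5.17,0.21)
v3: (3.5,5) → rotate → (-5.78239,-1.95294) → ×s → (-9.35190,-3.15850) → (-9.35,-3.16)
v4: (-3,1) → rotate → (1.82369,-2.58344) → ×s → (2.94947,-4.17821) → (2.95,-4.18)

Cross-section at z=7.5: (8.26,-1.06) (5.17,0.21) (-9.35,-3.16) (2.95,-4.18)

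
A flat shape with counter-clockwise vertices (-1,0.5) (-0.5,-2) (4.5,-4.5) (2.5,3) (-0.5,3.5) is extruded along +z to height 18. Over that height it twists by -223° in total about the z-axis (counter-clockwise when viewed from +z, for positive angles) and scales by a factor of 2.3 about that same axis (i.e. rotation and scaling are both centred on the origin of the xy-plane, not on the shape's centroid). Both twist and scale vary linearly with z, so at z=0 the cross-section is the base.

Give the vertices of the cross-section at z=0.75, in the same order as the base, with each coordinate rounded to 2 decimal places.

Cross-section at z=0.75: (-0.96,0.69) (-0.86,-2.00) (3.92,-5.45) (3.11,2.70) (0.08,3.73)

t = z/height = 0.75/18 = 0.0416667
s = 1 + (scale-1)·z/height = 1 + (2.3-1)·0.75/18 = 1.054167
θ = twist·z/height = -223°·0.75/18 = -9.2917° = -0.162170 rad
cos θ = 0.986879, sin θ = -0.161460 (intermediates below are computed at full precision and shown rounded to 5 d.p.)
v1: (-1,0.5) → rotate → (-0.90615,0.65490) → ×s → (-0.95523,0.69037) → (-0.96,0.69)
v2: (-0.5,-2) → rotate → (-0.81636,-1.89303) → ×s → (-0.86058,-1.99557) → (-0.86,-2.00)
v3: (4.5,-4.5) → rotate → (3.71439,-5.16753) → ×s → (3.91558,-5.44744) → (3.92,-5.45)
v4: (2.5,3) → rotate → (2.95158,2.55699) → ×s → (3.11146,2.69549) → (3.11,2.70)
v5: (-0.5,3.5) → rotate → (0.07167,3.53481) → ×s → (0.07555,3.72628) → (0.08,3.73)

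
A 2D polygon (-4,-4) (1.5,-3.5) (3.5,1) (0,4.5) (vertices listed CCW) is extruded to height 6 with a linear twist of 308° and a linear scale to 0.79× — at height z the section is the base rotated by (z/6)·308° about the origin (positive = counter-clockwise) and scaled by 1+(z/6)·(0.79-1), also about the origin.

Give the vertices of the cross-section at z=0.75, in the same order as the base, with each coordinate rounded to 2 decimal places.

Cross-section at z=0.75: (-0.62,-5.47) (3.26,-1.76) (2.06,2.88) (-2.73,3.43)

t = z/height = 0.75/6 = 0.125
s = 1 + (scale-1)·z/height = 1 + (0.79-1)·0.75/6 = 0.973750
θ = twist·z/height = 308°·0.75/6 = 38.5000° = 0.671952 rad
cos θ = 0.782608, sin θ = 0.622515 (intermediates below are computed at full precision and shown rounded to 5 d.p.)
v1: (-4,-4) → rotate → (-0.64037,-5.62049) → ×s → (-0.62356,-5.47295) → (-0.62,-5.47)
v2: (1.5,-3.5) → rotate → (3.35271,-1.80536) → ×s → (3.26470,-1.75797) → (3.26,-1.76)
v3: (3.5,1) → rotate → (2.11661,2.96141) → ×s → (2.06105,2.88367) → (2.06,2.88)
v4: (0,4.5) → rotate → (-2.80132,3.52174) → ×s → (-2.72778,3.42929) → (-2.73,3.43)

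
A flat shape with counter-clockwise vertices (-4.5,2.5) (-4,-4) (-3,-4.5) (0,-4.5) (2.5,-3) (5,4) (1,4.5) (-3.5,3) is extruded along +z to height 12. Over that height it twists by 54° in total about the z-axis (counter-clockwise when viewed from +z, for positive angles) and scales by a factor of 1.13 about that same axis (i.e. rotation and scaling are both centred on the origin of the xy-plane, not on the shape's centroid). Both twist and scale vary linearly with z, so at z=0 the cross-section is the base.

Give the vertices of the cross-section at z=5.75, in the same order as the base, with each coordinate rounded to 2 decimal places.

t = z/height = 5.75/12 = 0.479167
s = 1 + (scale-1)·z/height = 1 + (1.13-1)·5.75/12 = 1.062292
θ = twist·z/height = 54°·5.75/12 = 25.8750° = 0.451604 rad
cos θ = 0.899748, sin θ = 0.436409 (intermediates below are computed at full precision and shown rounded to 5 d.p.)
v1: (-4.5,2.5) → rotate → (-5.13989,0.28553) → ×s → (-5.46006,0.30332) → (-5.46,0.30)
v2: (-4,-4) → rotate → (-1.85336,-5.34463) → ×s → (-1.96880,-5.67756) → (-1.97,-5.68)
v3: (-3,-4.5) → rotate → (-0.73540,-5.35810) → ×s → (-0.78121,-5.69186) → (-0.78,-5.69)
v4: (0,-4.5) → rotate → (1.96384,-4.04887) → ×s → (2.08617,-4.30108) → (2.09,-4.30)
v5: (2.5,-3) → rotate → (3.55860,-1.60822) → ×s → (3.78027,-1.70840) → (3.78,-1.71)
v6: (5,4) → rotate → (2.75310,5.78104) → ×s → (2.92460,6.14115) → (2.92,6.14)
v7: (1,4.5) → rotate → (-1.06409,4.48528) → ×s → (-1.13038,4.76467) → (-1.13,4.76)
v8: (-3.5,3) → rotate → (-4.45835,1.17181) → ×s → (-4.73606,1.24481) → (-4.74,1.24)

Cross-section at z=5.75: (-5.46,0.30) (-1.97,-5.68) (-0.78,-5.69) (2.09,-4.30) (3.78,-1.71) (2.92,6.14) (-1.13,4.76) (-4.74,1.24)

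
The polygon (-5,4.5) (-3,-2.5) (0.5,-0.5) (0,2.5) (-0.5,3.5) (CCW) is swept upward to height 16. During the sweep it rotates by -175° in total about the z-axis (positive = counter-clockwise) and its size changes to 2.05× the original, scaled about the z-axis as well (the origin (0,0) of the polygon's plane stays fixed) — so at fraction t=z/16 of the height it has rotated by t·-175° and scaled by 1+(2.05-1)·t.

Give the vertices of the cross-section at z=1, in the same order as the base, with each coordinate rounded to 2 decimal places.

t = z/height = 1/16 = 0.0625
s = 1 + (scale-1)·z/height = 1 + (2.05-1)·1/16 = 1.065625
θ = twist·z/height = -175°·1/16 = -10.9375° = -0.190895 rad
cos θ = 0.981835, sin θ = -0.189738 (intermediates below are computed at full precision and shown rounded to 5 d.p.)
v1: (-5,4.5) → rotate → (-4.05535,5.36695) → ×s → (-4.32148,5.71915) → (-4.32,5.72)
v2: (-3,-2.5) → rotate → (-3.41985,-1.88537) → ×s → (-3.64428,-2.00910) → (-3.64,-2.01)
v3: (0.5,-0.5) → rotate → (0.39605,-0.58579) → ×s → (0.42204,-0.62423) → (0.42,-0.62)
v4: (0,2.5) → rotate → (0.47435,2.45459) → ×s → (0.50547,2.61567) → (0.51,2.62)
v5: (-0.5,3.5) → rotate → (0.17317,3.53129) → ×s → (0.18453,3.76303) → (0.18,3.76)

Cross-section at z=1: (-4.32,5.72) (-3.64,-2.01) (0.42,-0.62) (0.51,2.62) (0.18,3.76)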